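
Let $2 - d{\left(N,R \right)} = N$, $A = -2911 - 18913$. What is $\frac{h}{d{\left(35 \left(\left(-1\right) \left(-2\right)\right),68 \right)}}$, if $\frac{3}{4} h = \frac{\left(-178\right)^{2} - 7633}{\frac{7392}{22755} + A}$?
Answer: $\frac{60808945}{2814053792} \approx 0.021609$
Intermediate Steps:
$A = -21824$
$d{\left(N,R \right)} = 2 - N$
$h = - \frac{60808945}{41383144}$ ($h = \frac{4 \frac{\left(-178\right)^{2} - 7633}{\frac{7392}{22755} - 21824}}{3} = \frac{4 \frac{31684 - 7633}{7392 \cdot \frac{1}{22755} - 21824}}{3} = \frac{4 \frac{24051}{\frac{2464}{7585} - 21824}}{3} = \frac{4 \frac{24051}{- \frac{165532576}{7585}}}{3} = \frac{4 \cdot 24051 \left(- \frac{7585}{165532576}\right)}{3} = \frac{4}{3} \left(- \frac{182426835}{165532576}\right) = - \frac{60808945}{41383144} \approx -1.4694$)
$\frac{h}{d{\left(35 \left(\left(-1\right) \left(-2\right)\right),68 \right)}} = - \frac{60808945}{41383144 \left(2 - 35 \left(\left(-1\right) \left(-2\right)\right)\right)} = - \frac{60808945}{41383144 \left(2 - 35 \cdot 2\right)} = - \frac{60808945}{41383144 \left(2 - 70\right)} = - \frac{60808945}{41383144 \left(-68\right)} = \left(- \frac{60808945}{41383144}\right) \left(- \frac{1}{68}\right) = \frac{60808945}{2814053792}$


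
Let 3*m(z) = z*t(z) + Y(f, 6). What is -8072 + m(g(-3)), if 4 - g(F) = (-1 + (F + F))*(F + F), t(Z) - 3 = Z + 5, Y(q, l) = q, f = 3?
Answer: -7691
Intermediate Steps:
t(Z) = 8 + Z (t(Z) = 3 + (Z + 5) = 3 + (5 + Z) = 8 + Z)
g(F) = 4 - 2*F*(-1 + 2*F) (g(F) = 4 - (-1 + (F + F))*(F + F) = 4 - (-1 + 2*F)*2*F = 4 - 2*F*(-1 + 2*F))
m(z) = 1 + z*(8 + z)/3 (m(z) = (z*(8 + z) + 3)/3 = (3 + z*(8 + z))/3 = 1 + z*(8 + z)/3)
-8072 + m(g(-3)) = -8072 + (1 + (4 - 4*(-3)² + 2*(-3))*(8 + (4 - 4*(-3)² + 2*(-3)))/3) = -8072 + (1 + (4 - 4*9 - 6)*(8 + (4 - 4*9 - 6))/3) = -8072 + (1 + (4 - 36 - 6)*(8 + (4 - 36 - 6))/3) = -8072 + (1 + (⅓)*(-38)*(8 - 38)) = -8072 + (1 + (⅓)*(-38)*(-30)) = -8072 + (1 + 380) = -8072 + 381 = -7691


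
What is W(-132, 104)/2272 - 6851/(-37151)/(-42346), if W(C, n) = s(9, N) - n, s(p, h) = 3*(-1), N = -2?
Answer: -2715283287/57650030176 ≈ -0.047099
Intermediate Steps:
s(p, h) = -3
W(C, n) = -3 - n
W(-132, 104)/2272 - 6851/(-37151)/(-42346) = (-3 - 1*104)/2272 - 6851/(-37151)/(-42346) = (-3 - 104)*(1/2272) - 6851*(-1/37151)*(-1/42346) = -107*1/2272 + (6851/37151)*(-1/42346) = -107/2272 - 221/50748266 = -2715283287/57650030176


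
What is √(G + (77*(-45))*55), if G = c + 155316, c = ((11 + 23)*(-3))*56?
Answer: I*√40971 ≈ 202.41*I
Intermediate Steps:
c = -5712 (c = (34*(-3))*56 = -102*56 = -5712)
G = 149604 (G = -5712 + 155316 = 149604)
√(G + (77*(-45))*55) = √(149604 + (77*(-45))*55) = √(149604 - 3465*55) = √(149604 - 190575) = √(-40971) = I*√40971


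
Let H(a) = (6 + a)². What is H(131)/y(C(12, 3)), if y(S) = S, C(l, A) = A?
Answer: 18769/3 ≈ 6256.3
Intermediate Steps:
H(131)/y(C(12, 3)) = (6 + 131)²/3 = 137²*(⅓) = 18769*(⅓) = 18769/3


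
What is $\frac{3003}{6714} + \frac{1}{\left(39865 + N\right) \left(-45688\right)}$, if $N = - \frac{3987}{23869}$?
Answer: $\frac{21758572606199701}{48647038513936656} \approx 0.44727$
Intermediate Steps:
$N = - \frac{3987}{23869}$ ($N = \left(-3987\right) \frac{1}{23869} = - \frac{3987}{23869} \approx -0.16704$)
$\frac{3003}{6714} + \frac{1}{\left(39865 + N\right) \left(-45688\right)} = \frac{3003}{6714} + \frac{1}{\left(39865 - \frac{3987}{23869}\right) \left(-45688\right)} = 3003 \cdot \frac{1}{6714} + \frac{1}{\frac{951533698}{23869}} \left(- \frac{1}{45688}\right) = \frac{1001}{2238} + \frac{23869}{951533698} \left(- \frac{1}{45688}\right) = \frac{1001}{2238} - \frac{23869}{43473671594224} = \frac{21758572606199701}{48647038513936656}$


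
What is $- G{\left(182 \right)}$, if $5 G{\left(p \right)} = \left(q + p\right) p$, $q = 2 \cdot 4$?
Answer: $-6916$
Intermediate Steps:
$q = 8$
$G{\left(p \right)} = \frac{p \left(8 + p\right)}{5}$ ($G{\left(p \right)} = \frac{\left(8 + p\right) p}{5} = \frac{p \left(8 + p\right)}{5}$)
$- G{\left(182 \right)} = - \frac{182 \left(8 + 182\right)}{5} = - \frac{182 \cdot 190}{5} = \left(-1\right) 6916 = -6916$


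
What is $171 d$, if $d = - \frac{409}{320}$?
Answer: $- \frac{69939}{320} \approx -218.56$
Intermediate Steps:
$d = - \frac{409}{320}$ ($d = \left(-409\right) \frac{1}{320} = - \frac{409}{320} \approx -1.2781$)
$171 d = 171 \left(- \frac{409}{320}\right) = - \frac{69939}{320}$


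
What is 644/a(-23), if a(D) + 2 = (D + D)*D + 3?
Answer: 644/1059 ≈ 0.60812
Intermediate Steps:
a(D) = 1 + 2*D² (a(D) = -2 + ((D + D)*D + 3) = -2 + ((2*D)*D + 3) = -2 + (2*D² + 3) = -2 + (3 + 2*D²) = 1 + 2*D²)
644/a(-23) = 644/(1 + 2*(-23)²) = 644/(1 + 2*529) = 644/(1 + 1058) = 644/1059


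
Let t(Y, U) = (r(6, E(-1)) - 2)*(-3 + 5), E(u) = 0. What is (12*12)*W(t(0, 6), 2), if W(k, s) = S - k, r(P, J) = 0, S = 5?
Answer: 1296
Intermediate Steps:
t(Y, U) = -4 (t(Y, U) = (0 - 2)*(-3 + 5) = -2*2 = -4)
W(k, s) = 5 - k
(12*12)*W(t(0, 6), 2) = (12*12)*(5 - 1*(-4)) = 144*(5 + 4) = 144*9 = 1296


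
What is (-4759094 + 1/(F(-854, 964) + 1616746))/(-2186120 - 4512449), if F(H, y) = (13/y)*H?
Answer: 3708600244944492/5219967211023949 ≈ 0.71046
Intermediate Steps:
F(H, y) = 13*H/y
(-4759094 + 1/(F(-854, 964) + 1616746))/(-2186120 - 4512449) = (-4759094 + 1/(13*(-854)/964 + 1616746))/(-2186120 - 4512449) = (-4759094 + 1/(13*(-854)*(1/964) + 1616746))/(-6698569) = (-4759094 + 1/(-5551/482 + 1616746))*(-1/6698569) = (-4759094 + 1/(779266021/482))*(-1/6698569) = (-4759094 + 482/779266021)*(-1/6698569) = -3708600244944492/779266021*(-1/6698569) = 3708600244944492/5219967211023949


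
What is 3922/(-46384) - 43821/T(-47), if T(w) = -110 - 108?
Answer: 507934567/2527928 ≈ 200.93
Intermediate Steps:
T(w) = -218
3922/(-46384) - 43821/T(-47) = 3922/(-46384) - 43821/(-218) = 3922*(-1/46384) - 43821*(-1/218) = -1961/23192 + 43821/218 = 507934567/2527928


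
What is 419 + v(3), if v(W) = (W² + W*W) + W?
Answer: 440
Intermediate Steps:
v(W) = W + 2*W² (v(W) = (W² + W²) + W = 2*W² + W = W + 2*W²)
419 + v(3) = 419 + 3*(1 + 2*3) = 419 + 3*(1 + 6) = 419 + 3*7 = 419 + 21 = 440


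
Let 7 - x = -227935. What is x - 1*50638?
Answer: 177304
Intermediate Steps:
x = 227942 (x = 7 - 1*(-227935) = 7 + 227935 = 227942)
x - 1*50638 = 227942 - 1*50638 = 227942 - 50638 = 177304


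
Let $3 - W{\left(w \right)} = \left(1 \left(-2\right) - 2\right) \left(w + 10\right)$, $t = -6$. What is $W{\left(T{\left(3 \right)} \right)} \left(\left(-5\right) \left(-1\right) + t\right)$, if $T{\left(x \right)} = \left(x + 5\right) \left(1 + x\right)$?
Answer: $-171$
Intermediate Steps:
$T{\left(x \right)} = \left(1 + x\right) \left(5 + x\right)$ ($T{\left(x \right)} = \left(5 + x\right) \left(1 + x\right) = \left(1 + x\right) \left(5 + x\right)$)
$W{\left(w \right)} = 43 + 4 w$ ($W{\left(w \right)} = 3 - \left(1 \left(-2\right) - 2\right) \left(w + 10\right) = 3 - \left(-2 - 2\right) \left(10 + w\right) = 3 - - 4 \left(10 + w\right) = 3 - \left(-40 - 4 w\right) = 3 + \left(40 + 4 w\right) = 43 + 4 w$)
$W{\left(T{\left(3 \right)} \right)} \left(\left(-5\right) \left(-1\right) + t\right) = \left(43 + 4 \left(5 + 3^{2} + 6 \cdot 3\right)\right) \left(\left(-5\right) \left(-1\right) - 6\right) = \left(43 + 4 \left(5 + 9 + 18\right)\right) \left(5 - 6\right) = \left(43 + 4 \cdot 32\right) \left(-1\right) = \left(43 + 128\right) \left(-1\right) = 171 \left(-1\right) = -171$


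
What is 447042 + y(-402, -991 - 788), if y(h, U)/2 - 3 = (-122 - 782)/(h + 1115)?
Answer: 318743416/713 ≈ 4.4705e+5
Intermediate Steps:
y(h, U) = 6 - 1808/(1115 + h) (y(h, U) = 6 + 2*((-122 - 782)/(h + 1115)) = 6 + 2*(-904/(1115 + h)) = 6 - 1808/(1115 + h))
447042 + y(-402, -991 - 788) = 447042 + 2*(2441 + 3*(-402))/(1115 - 402) = 447042 + 2*(2441 - 1206)/713 = 447042 + 2*(1/713)*1235 = 447042 + 2470/713 = 318743416/713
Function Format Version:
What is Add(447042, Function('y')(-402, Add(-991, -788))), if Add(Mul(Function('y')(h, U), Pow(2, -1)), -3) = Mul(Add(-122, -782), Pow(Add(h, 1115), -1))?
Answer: Rational(318743416, 713) ≈ 4.4705e+5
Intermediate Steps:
Function('y')(h, U) = Add(6, Mul(-1808, Pow(Add(1115, h), -1))) (Function('y')(h, U) = Add(6, Mul(2, Mul(Add(-122, -782), Pow(Add(h, 1115), -1)))) = Add(6, Mul(2, Mul(-904, Pow(Add(1115, h), -1)))) = Add(6, Mul(-1808, Pow(Add(1115, h), -1))))
Add(447042, Function('y')(-402, Add(-991, -788))) = Add(447042, Mul(2, Pow(Add(1115, -402), -1), Add(2441, Mul(3, -402)))) = Add(447042, Mul(2, Pow(713, -1), Add(2441, -1206))) = Add(447042, Mul(2, Rational(1, 713), 1235)) = Add(447042, Rational(2470, 713)) = Rational(318743416, 713)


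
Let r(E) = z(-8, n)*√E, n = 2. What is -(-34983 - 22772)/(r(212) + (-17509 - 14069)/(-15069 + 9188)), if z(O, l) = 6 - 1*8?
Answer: -5362846820295/14165947222 - 1997523728555*√53/7082973611 ≈ -2431.7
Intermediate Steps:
z(O, l) = -2 (z(O, l) = 6 - 8 = -2)
r(E) = -2*√E
-(-34983 - 22772)/(r(212) + (-17509 - 14069)/(-15069 + 9188)) = -(-34983 - 22772)/(-4*√53 + (-17509 - 14069)/(-15069 + 9188)) = -(-57755)/(-4*√53 - 31578/(-5881)) = -(-57755)/(-4*√53 - 31578*(-1/5881)) = -(-57755)/(-4*√53 + 31578/5881) = -(-57755)/(31578/5881 - 4*√53) = 57755/(31578/5881 - 4*√53)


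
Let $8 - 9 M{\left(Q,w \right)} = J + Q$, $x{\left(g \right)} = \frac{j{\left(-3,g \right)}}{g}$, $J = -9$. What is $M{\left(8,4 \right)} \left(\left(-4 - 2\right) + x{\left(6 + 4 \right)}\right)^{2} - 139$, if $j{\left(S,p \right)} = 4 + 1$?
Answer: $- \frac{435}{4} \approx -108.75$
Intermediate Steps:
$j{\left(S,p \right)} = 5$
$x{\left(g \right)} = \frac{5}{g}$
$M{\left(Q,w \right)} = \frac{17}{9} - \frac{Q}{9}$ ($M{\left(Q,w \right)} = \frac{8}{9} - \frac{-9 + Q}{9} = \frac{8}{9} - \left(-1 + \frac{Q}{9}\right) = \frac{17}{9} - \frac{Q}{9}$)
$M{\left(8,4 \right)} \left(\left(-4 - 2\right) + x{\left(6 + 4 \right)}\right)^{2} - 139 = \left(\frac{17}{9} - \frac{8}{9}\right) \left(\left(-4 - 2\right) + \frac{5}{6 + 4}\right)^{2} - 139 = \left(\frac{17}{9} - \frac{8}{9}\right) \left(-6 + \frac{5}{10}\right)^{2} - 139 = 1 \left(-6 + 5 \cdot \frac{1}{10}\right)^{2} - 139 = 1 \left(-6 + \frac{1}{2}\right)^{2} - 139 = 1 \left(- \frac{11}{2}\right)^{2} - 139 = 1 \cdot \frac{121}{4} - 139 = \frac{121}{4} - 139 = - \frac{435}{4}$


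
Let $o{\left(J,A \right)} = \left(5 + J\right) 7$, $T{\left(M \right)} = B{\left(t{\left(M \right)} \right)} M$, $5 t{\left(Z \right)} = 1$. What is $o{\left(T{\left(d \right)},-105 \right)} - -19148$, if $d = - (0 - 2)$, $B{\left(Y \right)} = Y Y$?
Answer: $\frac{479589}{25} \approx 19184.0$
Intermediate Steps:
$t{\left(Z \right)} = \frac{1}{5}$ ($t{\left(Z \right)} = \frac{1}{5} \cdot 1 = \frac{1}{5}$)
$B{\left(Y \right)} = Y^{2}$
$d = 2$ ($d = \left(-1\right) \left(-2\right) = 2$)
$T{\left(M \right)} = \frac{M}{25}$
$o{\left(J,A \right)} = 35 + 7 J$
$o{\left(T{\left(d \right)},-105 \right)} - -19148 = \left(35 + 7 \cdot \frac{1}{25} \cdot 2\right) - -19148 = \left(35 + 7 \cdot \frac{2}{25}\right) + 19148 = \left(35 + \frac{14}{25}\right) + 19148 = \frac{889}{25} + 19148 = \frac{479589}{25}$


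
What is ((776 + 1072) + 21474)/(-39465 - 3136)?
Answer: -1794/3277 ≈ -0.54745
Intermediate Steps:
((776 + 1072) + 21474)/(-39465 - 3136) = (1848 + 21474)/(-42601) = 23322*(-1/42601) = -1794/3277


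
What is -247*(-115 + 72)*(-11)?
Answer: -116831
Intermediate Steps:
-247*(-115 + 72)*(-11) = -(-10621)*(-11) = -247*473 = -116831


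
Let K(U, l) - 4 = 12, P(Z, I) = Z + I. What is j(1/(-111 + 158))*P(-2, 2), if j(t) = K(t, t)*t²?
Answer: 0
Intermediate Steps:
P(Z, I) = I + Z
K(U, l) = 16 (K(U, l) = 4 + 12 = 16)
j(t) = 16*t²
j(1/(-111 + 158))*P(-2, 2) = (16*(1/(-111 + 158))²)*(2 - 2) = (16*(1/47)²)*0 = (16*(1/2209))*0 = (16/2209)*0 = 0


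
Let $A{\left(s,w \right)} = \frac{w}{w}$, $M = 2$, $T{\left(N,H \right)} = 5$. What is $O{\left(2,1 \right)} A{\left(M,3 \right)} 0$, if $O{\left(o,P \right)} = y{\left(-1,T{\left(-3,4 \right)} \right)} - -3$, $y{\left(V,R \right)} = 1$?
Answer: $0$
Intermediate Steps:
$O{\left(o,P \right)} = 4$ ($O{\left(o,P \right)} = 1 - -3 = 1 + 3 = 4$)
$A{\left(s,w \right)} = 1$
$O{\left(2,1 \right)} A{\left(M,3 \right)} 0 = 4 \cdot 1 \cdot 0 = 4 \cdot 0 = 0$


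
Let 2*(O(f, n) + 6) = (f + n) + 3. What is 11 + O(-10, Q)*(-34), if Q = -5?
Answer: 419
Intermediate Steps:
O(f, n) = -9/2 + f/2 + n/2 (O(f, n) = -6 + ((f + n) + 3)/2 = -6 + (3 + f + n)/2 = -6 + (3/2 + f/2 + n/2) = -9/2 + f/2 + n/2)
11 + O(-10, Q)*(-34) = 11 + (-9/2 + (½)*(-10) + (½)*(-5))*(-34) = 11 + (-9/2 - 5 - 5/2)*(-34) = 11 - 12*(-34) = 11 + 408 = 419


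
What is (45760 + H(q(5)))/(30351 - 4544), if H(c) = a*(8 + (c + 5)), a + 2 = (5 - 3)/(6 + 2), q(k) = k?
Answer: 91457/51614 ≈ 1.7719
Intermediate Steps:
a = -7/4 (a = -2 + (5 - 3)/(6 + 2) = -2 + 2/8 = -2 + 2*(1/8) = -2 + 1/4 = -7/4 ≈ -1.7500)
H(c) = -91/4 - 7*c/4 (H(c) = -7*(8 + (c + 5))/4 = -7*(8 + (5 + c))/4 = -7*(13 + c)/4 = -91/4 - 7*c/4)
(45760 + H(q(5)))/(30351 - 4544) = (45760 + (-91/4 - 7/4*5))/(30351 - 4544) = (45760 + (-91/4 - 35/4))/25807 = (45760 - 63/2)*(1/25807) = (91457/2)*(1/25807) = 91457/51614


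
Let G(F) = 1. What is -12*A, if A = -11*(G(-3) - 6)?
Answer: -660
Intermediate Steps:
A = 55 (A = -11*(1 - 6) = -11*(-5) = 55)
-12*A = -12*55 = -660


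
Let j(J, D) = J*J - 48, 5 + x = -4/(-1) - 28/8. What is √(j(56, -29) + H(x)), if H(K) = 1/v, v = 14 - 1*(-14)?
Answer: √605255/14 ≈ 55.570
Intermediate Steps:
x = -9/2 (x = -5 + (-4/(-1) - 28/8) = -5 + (-4*(-1) - 28*⅛) = -5 + (4 - 7/2) = -5 + ½ = -9/2 ≈ -4.5000)
j(J, D) = -48 + J² (j(J, D) = J² - 48 = -48 + J²)
v = 28 (v = 14 + 14 = 28)
H(K) = 1/28
√(j(56, -29) + H(x)) = √((-48 + 56²) + 1/28) = √((-48 + 3136) + 1/28) = √(3088 + 1/28) = √(86465/28) = √605255/14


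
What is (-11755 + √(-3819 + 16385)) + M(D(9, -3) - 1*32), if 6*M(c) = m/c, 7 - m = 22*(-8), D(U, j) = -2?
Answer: -799401/68 + √12566 ≈ -11644.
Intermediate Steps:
m = 183 (m = 7 - 22*(-8) = 7 - 1*(-176) = 7 + 176 = 183)
M(c) = 61/(2*c) (M(c) = (183/c)/6 = 61/(2*c))
(-11755 + √(-3819 + 16385)) + M(D(9, -3) - 1*32) = (-11755 + √(-3819 + 16385)) + 61/(2*(-2 - 1*32)) = (-11755 + √12566) + 61/(2*(-2 - 32)) = (-11755 + √12566) + (61/2)/(-34) = (-11755 + √12566) + (61/2)*(-1/34) = (-11755 + √12566) - 61/68 = -799401/68 + √12566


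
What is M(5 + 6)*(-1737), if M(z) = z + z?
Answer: -38214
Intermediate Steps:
M(z) = 2*z
M(5 + 6)*(-1737) = (2*(5 + 6))*(-1737) = (2*11)*(-1737) = 22*(-1737) = -38214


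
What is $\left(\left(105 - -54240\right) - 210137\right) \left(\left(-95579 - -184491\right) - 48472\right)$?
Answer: $-6300228480$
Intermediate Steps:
$\left(\left(105 - -54240\right) - 210137\right) \left(\left(-95579 - -184491\right) - 48472\right) = \left(\left(105 + 54240\right) - 210137\right) \left(\left(-95579 + 184491\right) - 48472\right) = \left(54345 - 210137\right) \left(88912 - 48472\right) = \left(-155792\right) 40440 = -6300228480$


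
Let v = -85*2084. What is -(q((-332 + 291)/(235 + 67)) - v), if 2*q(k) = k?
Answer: -106992519/604 ≈ -1.7714e+5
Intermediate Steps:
v = -177140
q(k) = k/2
-(q((-332 + 291)/(235 + 67)) - v) = -(((-332 + 291)/(235 + 67))/2 - 1*(-177140)) = -((-41/302)/2 + 177140) = -((-41*1/302)/2 + 177140) = -((1/2)*(-41/302) + 177140) = -(-41/604 + 177140) = -1*106992519/604 = -106992519/604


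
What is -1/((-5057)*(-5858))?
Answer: -1/29623906 ≈ -3.3757e-8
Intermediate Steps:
-1/((-5057)*(-5858)) = -(-1)*(-1)/(5057*5858) = -1*1/29623906 = -1/29623906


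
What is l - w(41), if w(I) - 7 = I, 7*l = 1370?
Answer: 1034/7 ≈ 147.71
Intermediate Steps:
l = 1370/7 (l = (⅐)*1370 = 1370/7 ≈ 195.71)
w(I) = 7 + I
l - w(41) = 1370/7 - (7 + 41) = 1370/7 - 1*48 = 1370/7 - 48 = 1034/7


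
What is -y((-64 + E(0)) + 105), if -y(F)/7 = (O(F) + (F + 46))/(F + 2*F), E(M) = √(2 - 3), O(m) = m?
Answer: 6125/841 - 161*I/2523 ≈ 7.283 - 0.063813*I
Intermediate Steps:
E(M) = I (E(M) = √(-1) = I)
y(F) = -7*(46 + 2*F)/(3*F) (y(F) = -7*(F + (F + 46))/(F + 2*F) = -7*(F + (46 + F))/(3*F) = -7*(46 + 2*F)*1/(3*F) = -7*(46 + 2*F)/(3*F))
-y((-64 + E(0)) + 105) = -14*(-23 - ((-64 + I) + 105))/(3*((-64 + I) + 105)) = -14*(-23 - (41 + I))/(3*(41 + I)) = -14*(41 - I)/1682*(-23 + (-41 - I))/3 = -14*(41 - I)/1682*(-64 - I)/3 = -7*(-64 - I)*(41 - I)/2523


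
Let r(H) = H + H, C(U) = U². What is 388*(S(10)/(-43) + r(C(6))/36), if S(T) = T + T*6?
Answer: 6208/43 ≈ 144.37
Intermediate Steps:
S(T) = 7*T (S(T) = T + 6*T = 7*T)
r(H) = 2*H
388*(S(10)/(-43) + r(C(6))/36) = 388*((7*10)/(-43) + (2*6²)/36) = 388*(70*(-1/43) + (2*36)*(1/36)) = 388*(-70/43 + 72*(1/36)) = 388*(-70/43 + 2) = 388*(16/43) = 6208/43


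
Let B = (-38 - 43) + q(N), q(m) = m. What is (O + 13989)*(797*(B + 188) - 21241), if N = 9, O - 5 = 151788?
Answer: 11805502002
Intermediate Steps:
O = 151793 (O = 5 + 151788 = 151793)
B = -72 (B = (-38 - 43) + 9 = -81 + 9 = -72)
(O + 13989)*(797*(B + 188) - 21241) = (151793 + 13989)*(797*(-72 + 188) - 21241) = 165782*(797*116 - 21241) = 165782*(92452 - 21241) = 165782*71211 = 11805502002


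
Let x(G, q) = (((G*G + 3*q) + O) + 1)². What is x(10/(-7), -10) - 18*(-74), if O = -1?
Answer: 5075032/2401 ≈ 2113.7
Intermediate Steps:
x(G, q) = (G² + 3*q)² (x(G, q) = (((G*G + 3*q) - 1) + 1)² = (((G² + 3*q) - 1) + 1)² = ((-1 + G² + 3*q) + 1)² = (G² + 3*q)²)
x(10/(-7), -10) - 18*(-74) = ((10/(-7))² + 3*(-10))² - 18*(-74) = ((10*(-⅐))² - 30)² + 1332 = ((-10/7)² - 30)² + 1332 = (100/49 - 30)² + 1332 = (-1370/49)² + 1332 = 1876900/2401 + 1332 = 5075032/2401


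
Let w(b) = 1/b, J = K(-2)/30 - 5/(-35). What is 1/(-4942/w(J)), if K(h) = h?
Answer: -15/5648 ≈ -0.0026558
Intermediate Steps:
J = 8/105 (J = -2/30 - 5/(-35) = -2*1/30 - 5*(-1/35) = -1/15 + ⅐ = 8/105 ≈ 0.076190)
1/(-4942/w(J)) = 1/(-4942/(1/(8/105))) = 1/(-4942/105/8) = 1/(-4942*8/105) = 1/(-5648/15) = -15/5648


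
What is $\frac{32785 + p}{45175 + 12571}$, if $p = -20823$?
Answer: $\frac{5981}{28873} \approx 0.20715$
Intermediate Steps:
$\frac{32785 + p}{45175 + 12571} = \frac{32785 - 20823}{45175 + 12571} = \frac{11962}{57746} = 11962 \cdot \frac{1}{57746} = \frac{5981}{28873}$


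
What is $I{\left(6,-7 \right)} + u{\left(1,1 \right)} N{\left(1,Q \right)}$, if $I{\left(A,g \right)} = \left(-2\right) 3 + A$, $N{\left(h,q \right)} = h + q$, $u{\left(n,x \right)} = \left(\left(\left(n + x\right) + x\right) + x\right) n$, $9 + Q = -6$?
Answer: $-56$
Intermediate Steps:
$Q = -15$ ($Q = -9 - 6 = -15$)
$u{\left(n,x \right)} = n \left(n + 3 x\right)$ ($u{\left(n,x \right)} = \left(\left(n + 2 x\right) + x\right) n = \left(n + 3 x\right) n = n \left(n + 3 x\right)$)
$I{\left(A,g \right)} = -6 + A$
$I{\left(6,-7 \right)} + u{\left(1,1 \right)} N{\left(1,Q \right)} = \left(-6 + 6\right) + 1 \left(1 + 3 \cdot 1\right) \left(1 - 15\right) = 0 + 1 \left(1 + 3\right) \left(-14\right) = 0 + 1 \cdot 4 \left(-14\right) = 0 + 4 \left(-14\right) = 0 - 56 = -56$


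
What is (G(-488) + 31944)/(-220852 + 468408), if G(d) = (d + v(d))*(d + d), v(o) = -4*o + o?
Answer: -230158/61889 ≈ -3.7189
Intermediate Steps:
v(o) = -3*o
G(d) = -4*d**2 (G(d) = (d - 3*d)*(d + d) = (-2*d)*(2*d) = -4*d**2)
(G(-488) + 31944)/(-220852 + 468408) = (-4*(-488)**2 + 31944)/(-220852 + 468408) = (-4*238144 + 31944)/247556 = (-952576 + 31944)*(1/247556) = -920632*1/247556 = -230158/61889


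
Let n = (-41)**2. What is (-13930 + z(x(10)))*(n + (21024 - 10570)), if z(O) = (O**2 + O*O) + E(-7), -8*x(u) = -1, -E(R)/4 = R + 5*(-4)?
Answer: -5367346905/32 ≈ -1.6773e+8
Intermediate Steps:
E(R) = 80 - 4*R (E(R) = -4*(R + 5*(-4)) = -4*(R - 20) = -4*(-20 + R) = 80 - 4*R)
x(u) = 1/8 (x(u) = -1/8*(-1) = 1/8)
z(O) = 108 + 2*O**2 (z(O) = (O**2 + O*O) + (80 - 4*(-7)) = (O**2 + O**2) + (80 + 28) = 2*O**2 + 108 = 108 + 2*O**2)
n = 1681
(-13930 + z(x(10)))*(n + (21024 - 10570)) = (-13930 + (108 + 2*(1/8)**2))*(1681 + (21024 - 10570)) = (-13930 + (108 + 2*(1/64)))*(1681 + 10454) = (-13930 + (108 + 1/32))*12135 = (-13930 + 3457/32)*12135 = -442303/32*12135 = -5367346905/32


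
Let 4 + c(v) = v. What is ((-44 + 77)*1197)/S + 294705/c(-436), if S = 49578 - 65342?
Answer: -33307929/49544 ≈ -672.29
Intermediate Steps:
c(v) = -4 + v
S = -15764
((-44 + 77)*1197)/S + 294705/c(-436) = ((-44 + 77)*1197)/(-15764) + 294705/(-4 - 436) = (33*1197)*(-1/15764) + 294705/(-440) = 39501*(-1/15764) + 294705*(-1/440) = -5643/2252 - 58941/88 = -33307929/49544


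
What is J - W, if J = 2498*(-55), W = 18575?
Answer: -155965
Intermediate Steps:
J = -137390
J - W = -137390 - 1*18575 = -137390 - 18575 = -155965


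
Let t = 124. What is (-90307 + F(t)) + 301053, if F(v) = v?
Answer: 210870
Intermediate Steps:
(-90307 + F(t)) + 301053 = (-90307 + 124) + 301053 = -90183 + 301053 = 210870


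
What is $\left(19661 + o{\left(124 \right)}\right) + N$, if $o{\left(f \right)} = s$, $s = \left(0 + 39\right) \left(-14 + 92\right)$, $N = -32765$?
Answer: $-10062$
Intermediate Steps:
$s = 3042$ ($s = 39 \cdot 78 = 3042$)
$o{\left(f \right)} = 3042$
$\left(19661 + o{\left(124 \right)}\right) + N = \left(19661 + 3042\right) - 32765 = 22703 - 32765 = -10062$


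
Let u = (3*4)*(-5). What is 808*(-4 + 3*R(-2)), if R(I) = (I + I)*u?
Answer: 578528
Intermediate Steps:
u = -60 (u = 12*(-5) = -60)
R(I) = -120*I (R(I) = (I + I)*(-60) = (2*I)*(-60) = -120*I)
808*(-4 + 3*R(-2)) = 808*(-4 + 3*(-120*(-2))) = 808*(-4 + 3*240) = 808*(-4 + 720) = 808*716 = 578528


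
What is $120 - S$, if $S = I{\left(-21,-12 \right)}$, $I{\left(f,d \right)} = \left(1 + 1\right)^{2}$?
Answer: $116$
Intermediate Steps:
$I{\left(f,d \right)} = 4$ ($I{\left(f,d \right)} = 2^{2} = 4$)
$S = 4$
$120 - S = 120 - 4 = 116$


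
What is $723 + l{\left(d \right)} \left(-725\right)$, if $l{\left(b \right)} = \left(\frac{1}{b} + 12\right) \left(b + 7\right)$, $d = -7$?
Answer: $723$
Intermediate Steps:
$l{\left(b \right)} = \left(7 + b\right) \left(12 + \frac{1}{b}\right)$ ($l{\left(b \right)} = \left(12 + \frac{1}{b}\right) \left(7 + b\right) = \left(7 + b\right) \left(12 + \frac{1}{b}\right)$)
$723 + l{\left(d \right)} \left(-725\right) = 723 + \left(85 + \frac{7}{-7} + 12 \left(-7\right)\right) \left(-725\right) = 723 + \left(85 + 7 \left(- \frac{1}{7}\right) - 84\right) \left(-725\right) = 723 + \left(85 - 1 - 84\right) \left(-725\right) = 723 + 0 \left(-725\right) = 723 + 0 = 723$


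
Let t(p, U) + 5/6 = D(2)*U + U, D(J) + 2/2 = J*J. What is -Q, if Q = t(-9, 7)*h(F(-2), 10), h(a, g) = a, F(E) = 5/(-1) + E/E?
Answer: 326/3 ≈ 108.67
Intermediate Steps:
F(E) = -4 (F(E) = 5*(-1) + 1 = -5 + 1 = -4)
D(J) = -1 + J**2 (D(J) = -1 + J*J = -1 + J**2)
t(p, U) = -5/6 + 4*U (t(p, U) = -5/6 + ((-1 + 2**2)*U + U) = -5/6 + ((-1 + 4)*U + U) = -5/6 + (3*U + U) = -5/6 + 4*U)
Q = -326/3 (Q = (-5/6 + 4*7)*(-4) = (-5/6 + 28)*(-4) = (163/6)*(-4) = -326/3 ≈ -108.67)
-Q = -1*(-326/3) = 326/3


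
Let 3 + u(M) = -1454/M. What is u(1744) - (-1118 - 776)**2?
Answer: -3128073135/872 ≈ -3.5872e+6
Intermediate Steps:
u(M) = -3 - 1454/M
u(1744) - (-1118 - 776)**2 = (-3 - 1454/1744) - (-1118 - 776)**2 = (-3 - 1454*1/1744) - 1*(-1894)**2 = (-3 - 727/872) - 1*3587236 = -3343/872 - 3587236 = -3128073135/872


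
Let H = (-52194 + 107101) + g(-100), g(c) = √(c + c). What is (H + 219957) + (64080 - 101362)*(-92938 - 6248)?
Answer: 3698127316 + 10*I*√2 ≈ 3.6981e+9 + 14.142*I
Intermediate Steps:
g(c) = √2*√c (g(c) = √(2*c) = √2*√c)
H = 54907 + 10*I*√2 (H = (-52194 + 107101) + √2*√(-100) = 54907 + √2*(10*I) = 54907 + 10*I*√2 ≈ 54907.0 + 14.142*I)
(H + 219957) + (64080 - 101362)*(-92938 - 6248) = ((54907 + 10*I*√2) + 219957) + (64080 - 101362)*(-92938 - 6248) = (274864 + 10*I*√2) - 37282*(-99186) = (274864 + 10*I*√2) + 3697852452 = 3698127316 + 10*I*√2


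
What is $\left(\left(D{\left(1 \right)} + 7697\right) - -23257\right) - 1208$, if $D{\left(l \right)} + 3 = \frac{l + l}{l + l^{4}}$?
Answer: $29744$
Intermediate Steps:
$D{\left(l \right)} = -3 + \frac{2 l}{l + l^{4}}$ ($D{\left(l \right)} = -3 + \frac{l + l}{l + l^{4}} = -3 + \frac{2 l}{l + l^{4}}$)
$\left(\left(D{\left(1 \right)} + 7697\right) - -23257\right) - 1208 = \left(\left(\frac{-1 - 3 \cdot 1^{3}}{1 + 1^{3}} + 7697\right) - -23257\right) - 1208 = \left(\left(\frac{-1 - 3}{1 + 1} + 7697\right) + 23257\right) - 1208 = \left(\left(\frac{-1 - 3}{2} + 7697\right) + 23257\right) - 1208 = \left(\left(\frac{1}{2} \left(-4\right) + 7697\right) + 23257\right) - 1208 = \left(\left(-2 + 7697\right) + 23257\right) - 1208 = \left(7695 + 23257\right) - 1208 = 30952 - 1208 = 29744$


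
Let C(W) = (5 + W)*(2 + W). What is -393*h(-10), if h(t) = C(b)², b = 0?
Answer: -39300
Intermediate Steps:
C(W) = (2 + W)*(5 + W)
h(t) = 100 (h(t) = (10 + 0² + 7*0)² = (10 + 0 + 0)² = 10² = 100)
-393*h(-10) = -393*100 = -39300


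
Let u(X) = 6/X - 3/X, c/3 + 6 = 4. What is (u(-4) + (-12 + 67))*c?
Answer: -651/2 ≈ -325.50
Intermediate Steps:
c = -6 (c = -18 + 3*4 = -18 + 12 = -6)
u(X) = 3/X
(u(-4) + (-12 + 67))*c = (3/(-4) + (-12 + 67))*(-6) = (3*(-¼) + 55)*(-6) = (-¾ + 55)*(-6) = (217/4)*(-6) = -651/2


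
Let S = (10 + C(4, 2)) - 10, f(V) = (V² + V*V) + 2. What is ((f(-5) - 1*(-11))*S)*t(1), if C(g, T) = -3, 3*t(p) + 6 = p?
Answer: 315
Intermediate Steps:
t(p) = -2 + p/3
f(V) = 2 + 2*V² (f(V) = (V² + V²) + 2 = 2*V² + 2 = 2 + 2*V²)
S = -3 (S = (10 - 3) - 10 = 7 - 10 = -3)
((f(-5) - 1*(-11))*S)*t(1) = (((2 + 2*(-5)²) - 1*(-11))*(-3))*(-2 + (⅓)*1) = (((2 + 2*25) + 11)*(-3))*(-2 + ⅓) = (((2 + 50) + 11)*(-3))*(-5/3) = ((52 + 11)*(-3))*(-5/3) = (63*(-3))*(-5/3) = -189*(-5/3) = 315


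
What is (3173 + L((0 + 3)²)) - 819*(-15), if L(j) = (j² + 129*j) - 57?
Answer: 16643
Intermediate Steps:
L(j) = -57 + j² + 129*j
(3173 + L((0 + 3)²)) - 819*(-15) = (3173 + (-57 + ((0 + 3)²)² + 129*(0 + 3)²)) - 819*(-15) = (3173 + (-57 + (3²)² + 129*3²)) + 12285 = (3173 + (-57 + 9² + 129*9)) + 12285 = (3173 + (-57 + 81 + 1161)) + 12285 = (3173 + 1185) + 12285 = 4358 + 12285 = 16643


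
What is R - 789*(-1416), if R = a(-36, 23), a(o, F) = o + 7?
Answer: 1117195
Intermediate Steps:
a(o, F) = 7 + o
R = -29 (R = 7 - 36 = -29)
R - 789*(-1416) = -29 - 789*(-1416) = -29 + 1117224 = 1117195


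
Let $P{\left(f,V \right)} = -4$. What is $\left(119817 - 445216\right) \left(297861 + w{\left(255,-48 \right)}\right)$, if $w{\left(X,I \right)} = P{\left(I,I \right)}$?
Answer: $-96922369943$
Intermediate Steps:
$w{\left(X,I \right)} = -4$
$\left(119817 - 445216\right) \left(297861 + w{\left(255,-48 \right)}\right) = \left(119817 - 445216\right) \left(297861 - 4\right) = \left(-325399\right) 297857 = -96922369943$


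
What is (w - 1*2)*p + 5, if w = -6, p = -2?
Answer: 21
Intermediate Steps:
(w - 1*2)*p + 5 = (-6 - 1*2)*(-2) + 5 = (-6 - 2)*(-2) + 5 = -8*(-2) + 5 = 16 + 5 = 21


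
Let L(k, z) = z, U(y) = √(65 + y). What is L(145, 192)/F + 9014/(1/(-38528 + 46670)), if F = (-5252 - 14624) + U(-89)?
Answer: 3624237646539876/49381925 - 48*I*√6/49381925 ≈ 7.3392e+7 - 2.3809e-6*I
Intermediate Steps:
F = -19876 + 2*I*√6 (F = (-5252 - 14624) + √(65 - 89) = -19876 + √(-24) = -19876 + 2*I*√6 ≈ -19876.0 + 4.899*I)
L(145, 192)/F + 9014/(1/(-38528 + 46670)) = 192/(-19876 + 2*I*√6) + 9014/(1/(-38528 + 46670)) = 192/(-19876 + 2*I*√6) + 9014/(1/8142) = 192/(-19876 + 2*I*√6) + 9014*8142 = 192/(-19876 + 2*I*√6) + 73391988 = 73391988 + 192/(-19876 + 2*I*√6)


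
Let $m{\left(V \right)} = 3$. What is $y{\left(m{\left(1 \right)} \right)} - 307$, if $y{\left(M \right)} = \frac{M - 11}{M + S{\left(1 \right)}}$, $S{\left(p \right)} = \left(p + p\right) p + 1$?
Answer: $- \frac{925}{3} \approx -308.33$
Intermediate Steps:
$S{\left(p \right)} = 1 + 2 p^{2}$ ($S{\left(p \right)} = 2 p p + 1 = 2 p^{2} + 1 = 1 + 2 p^{2}$)
$y{\left(M \right)} = \frac{-11 + M}{3 + M}$ ($y{\left(M \right)} = \frac{M - 11}{M + \left(1 + 2 \cdot 1^{2}\right)} = \frac{-11 + M}{M + \left(1 + 2 \cdot 1\right)} = \frac{-11 + M}{M + \left(1 + 2\right)} = \frac{-11 + M}{M + 3} = \frac{-11 + M}{3 + M}$)
$y{\left(m{\left(1 \right)} \right)} - 307 = \frac{-11 + 3}{3 + 3} - 307 = \frac{1}{6} \left(-8\right) - 307 = - \frac{4}{3} - 307 = - \frac{925}{3}$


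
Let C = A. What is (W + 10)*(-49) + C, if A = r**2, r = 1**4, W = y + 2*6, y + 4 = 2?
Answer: -979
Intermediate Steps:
y = -2 (y = -4 + 2 = -2)
W = 10 (W = -2 + 2*6 = -2 + 12 = 10)
r = 1
A = 1 (A = 1**2 = 1)
C = 1
(W + 10)*(-49) + C = (10 + 10)*(-49) + 1 = 20*(-49) + 1 = -980 + 1 = -979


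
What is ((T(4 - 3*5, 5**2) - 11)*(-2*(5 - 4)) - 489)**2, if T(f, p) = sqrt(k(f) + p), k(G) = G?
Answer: 218145 + 1868*sqrt(14) ≈ 2.2513e+5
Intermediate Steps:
T(f, p) = sqrt(f + p)
((T(4 - 3*5, 5**2) - 11)*(-2*(5 - 4)) - 489)**2 = ((sqrt((4 - 3*5) + 5**2) - 11)*(-2*(5 - 4)) - 489)**2 = ((sqrt((4 - 15) + 25) - 11)*(-2*1) - 489)**2 = ((sqrt(-11 + 25) - 11)*(-2) - 489)**2 = ((sqrt(14) - 11)*(-2) - 489)**2 = ((-11 + sqrt(14))*(-2) - 489)**2 = ((22 - 2*sqrt(14)) - 489)**2 = (-467 - 2*sqrt(14))**2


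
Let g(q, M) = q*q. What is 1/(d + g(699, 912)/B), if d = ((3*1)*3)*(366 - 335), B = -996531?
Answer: 332177/92514516 ≈ 0.0035905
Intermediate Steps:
g(q, M) = q**2
d = 279 (d = (3*3)*31 = 9*31 = 279)
1/(d + g(699, 912)/B) = 1/(279 + 699**2/(-996531)) = 1/(279 + 488601*(-1/996531)) = 1/(279 - 162867/332177) = 1/(92514516/332177) = 332177/92514516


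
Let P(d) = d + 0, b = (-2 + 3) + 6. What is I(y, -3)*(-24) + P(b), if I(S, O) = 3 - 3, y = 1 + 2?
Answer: 7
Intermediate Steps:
y = 3
I(S, O) = 0
b = 7 (b = 1 + 6 = 7)
P(d) = d
I(y, -3)*(-24) + P(b) = 0*(-24) + 7 = 0 + 7 = 7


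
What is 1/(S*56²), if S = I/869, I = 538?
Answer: 869/1687168 ≈ 0.00051506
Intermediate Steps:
S = 538/869 ≈ 0.61910
1/(S*56²) = 1/((538/869)*56²) = 1/((538/869)*3136) = 1/(1687168/869) = 869/1687168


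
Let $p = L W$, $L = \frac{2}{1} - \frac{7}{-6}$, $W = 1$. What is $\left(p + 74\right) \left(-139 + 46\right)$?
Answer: $- \frac{14353}{2} \approx -7176.5$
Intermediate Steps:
$L = \frac{19}{6}$ ($L = 2 \cdot 1 - - \frac{7}{6} = 2 + \frac{7}{6} = \frac{19}{6} \approx 3.1667$)
$p = \frac{19}{6}$ ($p = \frac{19}{6} \cdot 1 = \frac{19}{6} \approx 3.1667$)
$\left(p + 74\right) \left(-139 + 46\right) = \left(\frac{19}{6} + 74\right) \left(-139 + 46\right) = \frac{463}{6} \left(-93\right) = - \frac{14353}{2}$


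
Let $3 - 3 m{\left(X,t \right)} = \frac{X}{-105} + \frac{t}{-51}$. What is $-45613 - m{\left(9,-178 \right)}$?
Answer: $- \frac{244256893}{5355} \approx -45613.0$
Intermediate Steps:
$m{\left(X,t \right)} = 1 + \frac{t}{153} + \frac{X}{315}$ ($m{\left(X,t \right)} = 1 - \frac{\frac{X}{-105} + \frac{t}{-51}}{3} = 1 - \frac{X \left(- \frac{1}{105}\right) + t \left(- \frac{1}{51}\right)}{3} = 1 - \frac{- \frac{X}{105} - \frac{t}{51}}{3} = 1 - \frac{- \frac{t}{51} - \frac{X}{105}}{3} = 1 + \left(\frac{t}{153} + \frac{X}{315}\right) = 1 + \frac{t}{153} + \frac{X}{315}$)
$-45613 - m{\left(9,-178 \right)} = -45613 - \left(1 + \frac{1}{153} \left(-178\right) + \frac{1}{315} \cdot 9\right) = -45613 - \left(1 - \frac{178}{153} + \frac{1}{35}\right) = -45613 - - \frac{722}{5355} = -45613 + \frac{722}{5355} = - \frac{244256893}{5355}$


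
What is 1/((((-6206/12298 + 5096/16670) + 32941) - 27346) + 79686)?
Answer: 51251915/4370804367262 ≈ 1.1726e-5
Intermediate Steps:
1/((((-6206/12298 + 5096/16670) + 32941) - 27346) + 79686) = 1/((((-6206*1/12298 + 5096*(1/16670)) + 32941) - 27346) + 79686) = 1/((((-3103/6149 + 2548/8335) + 32941) - 27346) + 79686) = 1/(((-10195853/51251915 + 32941) - 27346) + 79686) = 1/((1688279136162/51251915 - 27346) + 79686) = 1/(286744268572/51251915 + 79686) = 1/(4370804367262/51251915) = 51251915/4370804367262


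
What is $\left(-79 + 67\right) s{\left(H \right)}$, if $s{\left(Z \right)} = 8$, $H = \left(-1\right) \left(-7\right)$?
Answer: $-96$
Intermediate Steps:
$H = 7$
$\left(-79 + 67\right) s{\left(H \right)} = \left(-79 + 67\right) 8 = \left(-12\right) 8 = -96$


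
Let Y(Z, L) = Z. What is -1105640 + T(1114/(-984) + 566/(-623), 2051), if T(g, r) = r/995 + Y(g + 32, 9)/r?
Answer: -691599733742902829/625520994420 ≈ -1.1056e+6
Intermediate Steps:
T(g, r) = r/995 + (32 + g)/r (T(g, r) = r/995 + (g + 32)/r = r*(1/995) + (32 + g)/r = r/995 + (32 + g)/r)
-1105640 + T(1114/(-984) + 566/(-623), 2051) = -1105640 + (32 + (1114/(-984) + 566/(-623)) + (1/995)*2051**2)/2051 = -1105640 + (32 + (1114*(-1/984) + 566*(-1/623)) + (1/995)*4206601)/2051 = -1105640 + (32 + (-557/492 - 566/623) + 4206601/995)/2051 = -1105640 + (32 - 625483/306516 + 4206601/995)/2051 = -1105640 + (1/2051)*(1298527625971/304983420) = -1105640 + 1298527625971/625520994420 = -691599733742902829/625520994420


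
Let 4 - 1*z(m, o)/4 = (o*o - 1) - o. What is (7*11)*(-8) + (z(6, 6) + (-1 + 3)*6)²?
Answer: 7128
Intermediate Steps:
z(m, o) = 20 - 4*o² + 4*o (z(m, o) = 16 - 4*((o*o - 1) - o) = 16 - 4*((o² - 1) - o) = 16 - 4*((-1 + o²) - o) = 16 - 4*(-1 + o² - o) = 16 + (4 - 4*o² + 4*o) = 20 - 4*o² + 4*o)
(7*11)*(-8) + (z(6, 6) + (-1 + 3)*6)² = (7*11)*(-8) + ((20 - 4*6² + 4*6) + (-1 + 3)*6)² = 77*(-8) + ((20 - 4*36 + 24) + 2*6)² = -616 + ((20 - 144 + 24) + 12)² = -616 + (-100 + 12)² = -616 + (-88)² = -616 + 7744 = 7128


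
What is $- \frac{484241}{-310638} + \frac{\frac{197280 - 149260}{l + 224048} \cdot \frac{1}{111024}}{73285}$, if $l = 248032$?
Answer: $\frac{2214266225102955419}{1420439887634495040} \approx 1.5589$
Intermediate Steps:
$- \frac{484241}{-310638} + \frac{\frac{197280 - 149260}{l + 224048} \cdot \frac{1}{111024}}{73285} = - \frac{484241}{-310638} + \frac{\frac{197280 - 149260}{248032 + 224048} \cdot \frac{1}{111024}}{73285} = \left(-484241\right) \left(- \frac{1}{310638}\right) + \frac{48020}{472080} \cdot \frac{1}{111024} \cdot \frac{1}{73285} = \frac{484241}{310638} + 48020 \cdot \frac{1}{472080} \cdot \frac{1}{111024} \cdot \frac{1}{73285} = \frac{484241}{310638} + \frac{343}{3372} \cdot \frac{1}{111024} \cdot \frac{1}{73285} = \frac{484241}{310638} + \frac{343}{374372928} \cdot \frac{1}{73285} = \frac{484241}{310638} + \frac{343}{27435920028480} = \frac{2214266225102955419}{1420439887634495040}$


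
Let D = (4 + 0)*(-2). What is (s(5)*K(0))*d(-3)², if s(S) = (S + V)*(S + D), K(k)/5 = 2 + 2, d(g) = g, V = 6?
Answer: -5940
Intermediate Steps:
D = -8 (D = 4*(-2) = -8)
K(k) = 20 (K(k) = 5*(2 + 2) = 5*4 = 20)
s(S) = (-8 + S)*(6 + S) (s(S) = (S + 6)*(S - 8) = (6 + S)*(-8 + S) = (-8 + S)*(6 + S))
(s(5)*K(0))*d(-3)² = ((-48 + 5² - 2*5)*20)*(-3)² = ((-48 + 25 - 10)*20)*9 = -33*20*9 = -660*9 = -5940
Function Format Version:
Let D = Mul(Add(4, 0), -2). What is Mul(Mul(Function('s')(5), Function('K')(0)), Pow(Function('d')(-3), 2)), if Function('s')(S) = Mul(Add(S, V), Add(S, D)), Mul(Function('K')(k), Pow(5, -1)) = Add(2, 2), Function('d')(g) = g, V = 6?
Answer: -5940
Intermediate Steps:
D = -8 (D = Mul(4, -2) = -8)
Function('K')(k) = 20 (Function('K')(k) = Mul(5, Add(2, 2)) = Mul(5, 4) = 20)
Function('s')(S) = Mul(Add(-8, S), Add(6, S)) (Function('s')(S) = Mul(Add(S, 6), Add(S, -8)) = Mul(Add(6, S), Add(-8, S)) = Mul(Add(-8, S), Add(6, S)))
Mul(Mul(Function('s')(5), Function('K')(0)), Pow(Function('d')(-3), 2)) = Mul(Mul(Add(-48, Pow(5, 2), Mul(-2, 5)), 20), Pow(-3, 2)) = Mul(Mul(Add(-48, 25, -10), 20), 9) = Mul(Mul(-33, 20), 9) = Mul(-660, 9) = -5940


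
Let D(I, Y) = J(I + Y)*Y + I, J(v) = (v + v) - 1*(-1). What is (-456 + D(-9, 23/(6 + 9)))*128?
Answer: -14007296/225 ≈ -62255.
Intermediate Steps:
J(v) = 1 + 2*v (J(v) = 2*v + 1 = 1 + 2*v)
D(I, Y) = I + Y*(1 + 2*I + 2*Y) (D(I, Y) = (1 + 2*(I + Y))*Y + I = (1 + (2*I + 2*Y))*Y + I = (1 + 2*I + 2*Y)*Y + I = Y*(1 + 2*I + 2*Y) + I = I + Y*(1 + 2*I + 2*Y))
(-456 + D(-9, 23/(6 + 9)))*128 = (-456 + (-9 + (23/(6 + 9))*(1 + 2*(-9) + 2*(23/(6 + 9)))))*128 = (-456 + (-9 + (23/15)*(1 - 18 + 2*(23/15))))*128 = (-456 + (-9 + (23*(1/15))*(1 - 18 + 2*(23*(1/15)))))*128 = (-456 + (-9 + 23*(1 - 18 + 2*(23/15))/15))*128 = (-456 + (-9 + 23*(1 - 18 + 46/15)/15))*128 = (-456 + (-9 + (23/15)*(-209/15)))*128 = (-456 + (-9 - 4807/225))*128 = (-456 - 6832/225)*128 = -109432/225*128 = -14007296/225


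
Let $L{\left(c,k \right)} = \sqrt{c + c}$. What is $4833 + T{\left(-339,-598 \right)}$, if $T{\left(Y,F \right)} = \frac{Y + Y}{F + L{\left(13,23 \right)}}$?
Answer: $\frac{66483843}{13753} + \frac{339 \sqrt{26}}{178789} \approx 4834.1$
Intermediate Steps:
$L{\left(c,k \right)} = \sqrt{2} \sqrt{c}$ ($L{\left(c,k \right)} = \sqrt{2 c} = \sqrt{2} \sqrt{c}$)
$T{\left(Y,F \right)} = \frac{2 Y}{F + \sqrt{26}}$ ($T{\left(Y,F \right)} = \frac{Y + Y}{F + \sqrt{2} \sqrt{13}} = \frac{2 Y}{F + \sqrt{26}}$)
$4833 + T{\left(-339,-598 \right)} = 4833 + 2 \left(-339\right) \frac{1}{-598 + \sqrt{26}} = 4833 - \frac{678}{-598 + \sqrt{26}}$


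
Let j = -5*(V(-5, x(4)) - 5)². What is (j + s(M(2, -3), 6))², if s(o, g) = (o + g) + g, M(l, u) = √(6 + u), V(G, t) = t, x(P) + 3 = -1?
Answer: (393 - √3)² ≈ 1.5309e+5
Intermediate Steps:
x(P) = -4 (x(P) = -3 - 1 = -4)
s(o, g) = o + 2*g (s(o, g) = (g + o) + g = o + 2*g)
j = -405 (j = -5*(-4 - 5)² = -5*(-9)² = -5*81 = -405)
(j + s(M(2, -3), 6))² = (-405 + (√(6 - 3) + 2*6))² = (-405 + (√3 + 12))² = (-405 + (12 + √3))² = (-393 + √3)²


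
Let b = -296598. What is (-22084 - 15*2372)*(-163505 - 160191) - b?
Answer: 18665902742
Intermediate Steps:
(-22084 - 15*2372)*(-163505 - 160191) - b = (-22084 - 15*2372)*(-163505 - 160191) - 1*(-296598) = (-22084 - 35580)*(-323696) + 296598 = -57664*(-323696) + 296598 = 18665606144 + 296598 = 18665902742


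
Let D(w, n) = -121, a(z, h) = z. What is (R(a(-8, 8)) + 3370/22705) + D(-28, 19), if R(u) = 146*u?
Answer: -5852675/4541 ≈ -1288.9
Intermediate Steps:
(R(a(-8, 8)) + 3370/22705) + D(-28, 19) = (146*(-8) + 3370/22705) - 121 = (-1168 + 3370*(1/22705)) - 121 = (-1168 + 674/4541) - 121 = -5303214/4541 - 121 = -5852675/4541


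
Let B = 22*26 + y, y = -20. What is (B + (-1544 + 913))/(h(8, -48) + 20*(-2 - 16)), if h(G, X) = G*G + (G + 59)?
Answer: 79/229 ≈ 0.34498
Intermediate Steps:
h(G, X) = 59 + G + G² (h(G, X) = G² + (59 + G) = 59 + G + G²)
B = 552 (B = 22*26 - 20 = 572 - 20 = 552)
(B + (-1544 + 913))/(h(8, -48) + 20*(-2 - 16)) = (552 + (-1544 + 913))/((59 + 8 + 8²) + 20*(-2 - 16)) = (552 - 631)/((59 + 8 + 64) + 20*(-18)) = -79/(131 - 360) = -79/(-229) = -79*(-1/229) = 79/229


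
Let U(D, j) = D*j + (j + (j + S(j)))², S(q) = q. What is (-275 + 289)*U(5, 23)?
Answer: 68264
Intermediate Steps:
U(D, j) = 9*j² + D*j (U(D, j) = D*j + (j + (j + j))² = D*j + (j + 2*j)² = D*j + (3*j)² = D*j + 9*j² = 9*j² + D*j)
(-275 + 289)*U(5, 23) = (-275 + 289)*(23*(5 + 9*23)) = 14*(23*(5 + 207)) = 14*(23*212) = 14*4876 = 68264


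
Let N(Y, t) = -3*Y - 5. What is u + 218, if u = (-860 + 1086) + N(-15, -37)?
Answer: 484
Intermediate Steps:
N(Y, t) = -5 - 3*Y
u = 266 (u = (-860 + 1086) + (-5 - 3*(-15)) = 226 + (-5 + 45) = 226 + 40 = 266)
u + 218 = 266 + 218 = 484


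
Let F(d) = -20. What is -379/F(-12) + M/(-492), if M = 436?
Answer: 44437/2460 ≈ 18.064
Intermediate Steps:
-379/F(-12) + M/(-492) = -379/(-20) + 436/(-492) = -379*(-1/20) + 436*(-1/492) = 379/20 - 109/123 = 44437/2460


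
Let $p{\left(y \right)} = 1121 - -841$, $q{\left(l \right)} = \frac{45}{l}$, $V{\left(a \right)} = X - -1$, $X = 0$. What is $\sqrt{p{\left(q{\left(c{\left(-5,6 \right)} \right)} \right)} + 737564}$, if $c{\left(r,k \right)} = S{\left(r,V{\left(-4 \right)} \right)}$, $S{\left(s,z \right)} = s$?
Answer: $\sqrt{739526} \approx 859.96$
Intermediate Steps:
$V{\left(a \right)} = 1$ ($V{\left(a \right)} = 0 - -1 = 0 + 1 = 1$)
$c{\left(r,k \right)} = r$
$p{\left(y \right)} = 1962$ ($p{\left(y \right)} = 1121 + 841 = 1962$)
$\sqrt{p{\left(q{\left(c{\left(-5,6 \right)} \right)} \right)} + 737564} = \sqrt{1962 + 737564} = \sqrt{739526}$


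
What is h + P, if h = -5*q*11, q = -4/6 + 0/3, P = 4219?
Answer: 12767/3 ≈ 4255.7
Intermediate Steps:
q = -⅔ (q = -4*⅙ + 0*(⅓) = -⅔ + 0 = -⅔ ≈ -0.66667)
h = 110/3 (h = -5*(-⅔)*11 = (10/3)*11 = 110/3 ≈ 36.667)
h + P = 110/3 + 4219 = 12767/3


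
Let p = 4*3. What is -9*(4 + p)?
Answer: -144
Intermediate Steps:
p = 12
-9*(4 + p) = -9*(4 + 12) = -9*16 = -144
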